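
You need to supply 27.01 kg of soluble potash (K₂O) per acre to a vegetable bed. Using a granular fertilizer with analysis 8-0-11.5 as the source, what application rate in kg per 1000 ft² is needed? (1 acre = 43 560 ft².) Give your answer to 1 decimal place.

5.4 kg of product per thousand sq ft

Product per acre = 27.01 / 11.5% = 234.87 kg.
Convert to per 1000 ft²: 234.87 × 0.0229568 = 5.39186 kg.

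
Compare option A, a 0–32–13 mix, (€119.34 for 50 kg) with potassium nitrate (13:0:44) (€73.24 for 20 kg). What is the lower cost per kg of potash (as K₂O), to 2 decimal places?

option A: K₂O per bag = 50 × 13% = 6.5 kg; cost = 119.34 / 6.5 = €18.3600/kg K₂O.
potassium nitrate: K₂O per bag = 20 × 44% = 8.8 kg; cost = 73.24 / 8.8 = €8.3227/kg K₂O.
potassium nitrate is cheaper.

€8.32 per kg K₂O (potassium nitrate)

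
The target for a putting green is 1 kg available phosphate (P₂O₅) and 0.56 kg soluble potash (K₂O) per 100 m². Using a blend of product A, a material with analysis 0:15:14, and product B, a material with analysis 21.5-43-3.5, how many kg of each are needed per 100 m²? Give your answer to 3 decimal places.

Per-100 m² balance (a = product A, b = product B):
P₂O₅: 0.15·a + 0.43·b = 1
K₂O: 0.14·a + 0.035·b = 0.56
Eliminate a: (row1) − 0.15/0.14·(row2) → 0.3925·b = 0.4, so b = 1.01911.
Back-substitute: a = (1 − 0.43·1.01911) / 0.15 = 3.74522.

3.745 kg product A, 1.019 kg product B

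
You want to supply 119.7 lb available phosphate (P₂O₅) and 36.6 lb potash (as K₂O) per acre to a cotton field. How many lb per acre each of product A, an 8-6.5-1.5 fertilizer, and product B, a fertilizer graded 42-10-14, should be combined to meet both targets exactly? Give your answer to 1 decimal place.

1723.4 lb product A, 76.8 lb product B

Per-acre balance (a = product A, b = product B):
P₂O₅: 0.065·a + 0.1·b = 119.7
K₂O: 0.015·a + 0.14·b = 36.6
Solving simultaneously: a = 1723.42, b = 76.7763.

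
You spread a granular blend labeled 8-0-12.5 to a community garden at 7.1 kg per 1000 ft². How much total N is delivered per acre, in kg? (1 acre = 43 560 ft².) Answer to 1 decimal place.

24.7 kg N per acre

nitrogen per 1000 ft² = 7.1 × 8% = 0.568 kg.
Convert to per acre: 0.568 × 43.56 = 24.7421 kg.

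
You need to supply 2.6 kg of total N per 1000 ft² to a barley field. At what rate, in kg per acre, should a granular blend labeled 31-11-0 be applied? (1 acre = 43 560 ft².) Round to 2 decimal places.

Product per 1000 ft² = 2.6 / 31% = 8.3871 kg.
Convert to per acre: 8.3871 × 43.56 = 365.342 kg.

365.34 kg of product per acre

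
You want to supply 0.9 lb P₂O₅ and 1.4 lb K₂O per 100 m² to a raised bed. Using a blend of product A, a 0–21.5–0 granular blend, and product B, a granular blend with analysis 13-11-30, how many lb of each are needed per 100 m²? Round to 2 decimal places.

1.80 lb product A, 4.67 lb product B

With a, b = lb per 100 m² of product A and product B:
P₂O₅: 0.215·a + 0.11·b = 0.9
K₂O: 0·a + 0.3·b = 1.4
Solving simultaneously: a = 1.79845, b = 4.66667.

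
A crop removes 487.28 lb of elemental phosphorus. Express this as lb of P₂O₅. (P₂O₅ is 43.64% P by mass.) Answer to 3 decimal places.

1116.590 lb P₂O₅

P₂O₅ = 487.28 / 0.4364 = 1116.5903 lb.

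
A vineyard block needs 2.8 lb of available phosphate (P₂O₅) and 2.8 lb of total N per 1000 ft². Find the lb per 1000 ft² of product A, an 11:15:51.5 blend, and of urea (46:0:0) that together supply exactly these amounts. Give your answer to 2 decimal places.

Per-1000 ft² balance (a = product A, b = urea):
P₂O₅: 0.15·a + 0·b = 2.8
N: 0.11·a + 0.46·b = 2.8
Eliminate b: (row1) − 0/0.46·(row2) → 0.15·a = 2.8, so a = 18.6667.
Then b = (2.8 − 0.11·18.6667) / 0.46 = 1.62319.

18.67 lb product A, 1.62 lb urea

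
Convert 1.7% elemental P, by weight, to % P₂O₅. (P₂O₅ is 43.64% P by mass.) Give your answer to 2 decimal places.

3.90% P₂O₅

%P₂O₅ = 1.7 / 0.4364 = 3.89551%.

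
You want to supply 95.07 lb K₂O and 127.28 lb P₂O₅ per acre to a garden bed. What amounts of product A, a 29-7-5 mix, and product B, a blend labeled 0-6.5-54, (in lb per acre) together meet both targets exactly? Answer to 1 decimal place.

1810.5 lb product A, 8.4 lb product B

With a, b = lb per acre of product A and product B:
K₂O: 0.05·a + 0.54·b = 95.07
P₂O₅: 0.07·a + 0.065·b = 127.28
From row1: a = (95.07 − 0.54·b) / 0.05.
Into row2: 0.07·(95.07 − 0.54·b)/0.05 + 0.065·b = 127.28 → b = 8.41968, a = 1810.47.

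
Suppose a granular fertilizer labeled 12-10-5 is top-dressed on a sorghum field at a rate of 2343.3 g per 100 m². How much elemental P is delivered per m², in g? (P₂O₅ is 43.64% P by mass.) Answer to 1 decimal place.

P₂O₅ per 100 m² = 2343.3 × 10% = 234.33 g.
Elemental P = 234.33 × 0.4364 = 102.262 g per 100 m².
Convert to per m²: 102.262 × 0.01 = 1.02262 g.

1.0 g P per sq m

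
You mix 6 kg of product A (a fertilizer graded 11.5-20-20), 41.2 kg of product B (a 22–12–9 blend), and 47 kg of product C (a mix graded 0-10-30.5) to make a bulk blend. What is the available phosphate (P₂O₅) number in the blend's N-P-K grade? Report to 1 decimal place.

11.5% P₂O₅

Total mass = 6 + 41.2 + 47 = 94.2 kg.
P₂O₅ mass = 20%×6 + 12%×41.2 + 10%×47 = 10.844 kg.
% P₂O₅ = 10.844 / 94.2 = 11.5117%.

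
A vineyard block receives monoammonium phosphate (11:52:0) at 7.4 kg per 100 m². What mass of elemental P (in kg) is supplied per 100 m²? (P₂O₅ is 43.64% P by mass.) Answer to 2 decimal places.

P₂O₅ per 100 m² = 7.4 × 52% = 3.848 kg.
Elemental P = 3.848 × 0.4364 = 1.67927 kg per 100 m².

1.68 kg P per hundred sq m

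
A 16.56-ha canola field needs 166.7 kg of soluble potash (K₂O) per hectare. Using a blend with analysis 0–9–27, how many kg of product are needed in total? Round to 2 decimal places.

Product per hectare = 166.7 / 27% = 617.407 kg.
Total product = 617.407 × 16.56 = 10224.267 kg.

10224.27 kg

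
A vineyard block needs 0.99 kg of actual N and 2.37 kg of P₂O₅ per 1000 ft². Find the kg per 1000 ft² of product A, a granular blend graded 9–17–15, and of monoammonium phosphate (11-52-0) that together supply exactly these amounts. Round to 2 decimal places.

With a, b = kg per 1000 ft² of product A and monoammonium phosphate:
N: 0.09·a + 0.11·b = 0.99
P₂O₅: 0.17·a + 0.52·b = 2.37
From row1: a = (0.99 − 0.11·b) / 0.09.
Into row2: 0.17·(0.99 − 0.11·b)/0.09 + 0.52·b = 2.37 → b = 1.60142, a = 9.0427.

9.04 kg product A, 1.60 kg monoammonium phosphate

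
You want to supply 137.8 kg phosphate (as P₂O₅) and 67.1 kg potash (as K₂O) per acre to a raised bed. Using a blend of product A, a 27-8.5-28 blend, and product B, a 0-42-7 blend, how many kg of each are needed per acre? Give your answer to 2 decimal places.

With a, b = kg per acre of product A and product B:
P₂O₅: 0.085·a + 0.42·b = 137.8
K₂O: 0.28·a + 0.07·b = 67.1
From row1: a = (137.8 − 0.42·b) / 0.085.
Into row2: 0.28·(137.8 − 0.42·b)/0.085 + 0.07·b = 67.1 → b = 294.496, a = 166.019.

166.02 kg product A, 294.50 kg product B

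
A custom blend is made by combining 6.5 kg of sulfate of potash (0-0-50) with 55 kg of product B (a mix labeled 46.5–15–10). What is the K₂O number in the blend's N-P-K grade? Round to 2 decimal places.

Total mass = 6.5 + 55 = 61.5 kg.
K₂O mass = 50%×6.5 + 10%×55 = 8.75 kg.
% K₂O = 8.75 / 61.5 = 14.2276%.

14.23% K₂O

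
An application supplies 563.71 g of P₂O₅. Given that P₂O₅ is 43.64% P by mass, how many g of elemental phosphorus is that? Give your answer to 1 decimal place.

246.0 g P

P = 563.71 × 0.4364 = 246.003 g.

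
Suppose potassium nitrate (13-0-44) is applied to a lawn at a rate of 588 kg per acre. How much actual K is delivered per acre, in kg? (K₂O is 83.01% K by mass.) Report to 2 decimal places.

214.76 kg K per acre

K₂O per acre = 588 × 44% = 258.72 kg.
Elemental K = 258.72 × 0.8301 = 214.763 kg per acre.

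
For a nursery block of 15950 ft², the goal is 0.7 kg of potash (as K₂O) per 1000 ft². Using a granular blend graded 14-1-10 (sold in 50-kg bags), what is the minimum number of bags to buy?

3 bags

Product per 1000 ft² = 0.7 / 10% = 7 kg.
Total product = 7 × 15950 / 1000 = 111.65 kg.
Bags = ⌈111.65 / 50⌉ = 3.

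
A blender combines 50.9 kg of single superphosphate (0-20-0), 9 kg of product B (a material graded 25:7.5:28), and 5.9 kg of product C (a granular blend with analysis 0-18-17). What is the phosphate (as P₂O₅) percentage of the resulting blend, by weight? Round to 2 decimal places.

Total mass = 50.9 + 9 + 5.9 = 65.8 kg.
P₂O₅ mass = 20%×50.9 + 7.5%×9 + 18%×5.9 = 11.917 kg.
% P₂O₅ = 11.917 / 65.8 = 18.1109%.

18.11% P₂O₅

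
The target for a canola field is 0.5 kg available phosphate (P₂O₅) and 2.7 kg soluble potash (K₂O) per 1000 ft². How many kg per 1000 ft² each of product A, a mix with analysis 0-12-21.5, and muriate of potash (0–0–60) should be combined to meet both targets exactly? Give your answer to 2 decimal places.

4.17 kg product A, 3.01 kg muriate of potash

Per-1000 ft² balance (a = product A, b = muriate of potash):
P₂O₅: 0.12·a + 0·b = 0.5
K₂O: 0.215·a + 0.6·b = 2.7
From row1: a = (0.5 − 0·b) / 0.12.
Into row2: 0.215·(0.5 − 0·b)/0.12 + 0.6·b = 2.7 → b = 3.00694, a = 4.16667.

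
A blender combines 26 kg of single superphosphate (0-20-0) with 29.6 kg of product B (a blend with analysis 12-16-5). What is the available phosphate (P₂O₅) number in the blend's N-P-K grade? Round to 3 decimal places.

Total mass = 26 + 29.6 = 55.6 kg.
P₂O₅ mass = 20%×26 + 16%×29.6 = 9.936 kg.
% P₂O₅ = 9.936 / 55.6 = 17.8705%.

17.871% P₂O₅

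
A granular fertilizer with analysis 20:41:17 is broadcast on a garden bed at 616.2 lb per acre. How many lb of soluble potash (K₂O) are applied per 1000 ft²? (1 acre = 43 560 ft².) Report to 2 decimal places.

2.40 lb K₂O per thousand sq ft

K₂O per acre = 616.2 × 17% = 104.754 lb.
Convert to per 1000 ft²: 104.754 × 0.0229568 = 2.40482 lb.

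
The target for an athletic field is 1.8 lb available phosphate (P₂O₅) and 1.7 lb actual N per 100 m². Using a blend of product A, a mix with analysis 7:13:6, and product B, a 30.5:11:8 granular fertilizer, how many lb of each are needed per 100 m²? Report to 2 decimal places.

Per-100 m² balance (a = product A, b = product B):
P₂O₅: 0.13·a + 0.11·b = 1.8
N: 0.07·a + 0.305·b = 1.7
Eliminate a: (row1) − 0.13/0.07·(row2) → -0.456429·b = -1.35714, so b = 2.9734.
Back-substitute: a = (1.8 − 0.11·2.9734) / 0.13 = 11.3302.

11.33 lb product A, 2.97 lb product B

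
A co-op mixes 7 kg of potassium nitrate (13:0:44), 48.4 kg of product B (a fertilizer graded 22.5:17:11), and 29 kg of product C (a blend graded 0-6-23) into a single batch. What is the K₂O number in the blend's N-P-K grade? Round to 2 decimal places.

17.86% K₂O

Total mass = 7 + 48.4 + 29 = 84.4 kg.
K₂O mass = 44%×7 + 11%×48.4 + 23%×29 = 15.074 kg.
% K₂O = 15.074 / 84.4 = 17.8602%.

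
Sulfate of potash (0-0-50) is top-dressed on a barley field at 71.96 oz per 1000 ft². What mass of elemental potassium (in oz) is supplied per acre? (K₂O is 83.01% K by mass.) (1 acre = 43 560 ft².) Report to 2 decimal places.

K₂O per 1000 ft² = 71.96 × 50% = 35.98 oz.
Elemental K = 35.98 × 0.8301 = 29.867 oz per 1000 ft².
Convert to per acre: 29.867 × 43.56 = 1301.006 oz.

1301.01 oz K per acre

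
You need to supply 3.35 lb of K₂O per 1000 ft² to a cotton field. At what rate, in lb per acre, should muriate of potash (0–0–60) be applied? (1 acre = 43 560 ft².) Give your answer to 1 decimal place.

243.2 lb of product per acre

Product per 1000 ft² = 3.35 / 60% = 5.58333 lb.
Convert to per acre: 5.58333 × 43.56 = 243.21 lb.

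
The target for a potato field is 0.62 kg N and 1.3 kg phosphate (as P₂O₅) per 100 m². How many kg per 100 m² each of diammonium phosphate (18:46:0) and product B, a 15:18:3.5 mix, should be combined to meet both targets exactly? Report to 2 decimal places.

Let a = kg of diammonium phosphate, b = kg of product B (per 100 m²).
N: 0.18·a + 0.15·b = 0.62
P₂O₅: 0.46·a + 0.18·b = 1.3
Eliminate b: (row1) − 0.15/0.18·(row2) → -0.203333·a = -0.463333, so a = 2.27869.
Then b = (1.3 − 0.46·2.27869) / 0.18 = 1.39891.

2.28 kg diammonium phosphate, 1.40 kg product B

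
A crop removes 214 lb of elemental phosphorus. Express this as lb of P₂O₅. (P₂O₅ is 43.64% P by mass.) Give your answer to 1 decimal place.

P₂O₅ = 214 / 0.4364 = 490.376 lb.

490.4 lb P₂O₅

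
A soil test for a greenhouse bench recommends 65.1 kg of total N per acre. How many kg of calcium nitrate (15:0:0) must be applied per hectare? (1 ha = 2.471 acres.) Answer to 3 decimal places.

1072.414 kg of product per hectare

Product per acre = 65.1 / 15% = 434 kg.
Convert to per hectare: 434 × 2.471 = 1072.414 kg.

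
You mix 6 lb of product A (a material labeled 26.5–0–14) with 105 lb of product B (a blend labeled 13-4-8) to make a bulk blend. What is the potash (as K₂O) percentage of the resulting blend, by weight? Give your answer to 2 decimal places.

8.32% K₂O

Total mass = 6 + 105 = 111 lb.
K₂O mass = 14%×6 + 8%×105 = 9.24 lb.
% K₂O = 9.24 / 111 = 8.32432%.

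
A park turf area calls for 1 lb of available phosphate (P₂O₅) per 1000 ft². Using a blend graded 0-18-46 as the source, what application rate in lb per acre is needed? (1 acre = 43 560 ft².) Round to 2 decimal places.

242.00 lb of product per acre

Product per 1000 ft² = 1 / 18% = 5.55556 lb.
Convert to per acre: 5.55556 × 43.56 = 242 lb.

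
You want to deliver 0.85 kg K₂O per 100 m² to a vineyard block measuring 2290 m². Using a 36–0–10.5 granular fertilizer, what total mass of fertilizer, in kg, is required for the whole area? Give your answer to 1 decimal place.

Product per 100 m² = 0.85 / 10.5% = 8.09524 kg.
Total product = 8.09524 × 2290 / 100 = 185.381 kg.

185.4 kg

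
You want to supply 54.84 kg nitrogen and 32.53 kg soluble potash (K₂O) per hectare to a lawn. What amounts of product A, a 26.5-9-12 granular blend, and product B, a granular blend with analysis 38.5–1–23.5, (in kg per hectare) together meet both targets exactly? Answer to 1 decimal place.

22.6 kg product A, 126.9 kg product B

Per-hectare balance (a = product A, b = product B):
N: 0.265·a + 0.385·b = 54.84
K₂O: 0.12·a + 0.235·b = 32.53
Eliminate b: (row1) − 0.385/0.235·(row2) → 0.0684043·a = 1.54617, so a = 22.6034.
Then b = (32.53 − 0.12·22.6034) / 0.235 = 126.883.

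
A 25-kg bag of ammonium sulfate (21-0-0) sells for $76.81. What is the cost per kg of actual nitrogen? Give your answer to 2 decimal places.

N in bag = 25 × 21% = 5.25 kg.
Cost per kg N = $76.81 / 5.25 = $14.6305.

$14.63 per kg N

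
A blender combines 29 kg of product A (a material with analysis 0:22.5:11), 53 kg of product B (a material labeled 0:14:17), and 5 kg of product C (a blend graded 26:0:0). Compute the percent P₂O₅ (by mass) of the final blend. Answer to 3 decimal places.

16.029% P₂O₅

Total mass = 29 + 53 + 5 = 87 kg.
P₂O₅ mass = 22.5%×29 + 14%×53 + 0%×5 = 13.945 kg.
% P₂O₅ = 13.945 / 87 = 16.0287%.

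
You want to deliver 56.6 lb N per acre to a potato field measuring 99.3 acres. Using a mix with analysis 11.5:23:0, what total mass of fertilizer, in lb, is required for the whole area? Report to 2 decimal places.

48872.87 lb

Product per acre = 56.6 / 11.5% = 492.174 lb.
Total product = 492.174 × 99.3 = 48872.8696 lb.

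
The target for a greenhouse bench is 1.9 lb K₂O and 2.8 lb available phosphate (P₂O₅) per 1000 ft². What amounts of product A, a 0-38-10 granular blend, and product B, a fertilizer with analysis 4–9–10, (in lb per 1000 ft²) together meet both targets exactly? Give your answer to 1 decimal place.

3.8 lb product A, 15.2 lb product B

Let a = lb of product A, b = lb of product B (per 1000 ft²).
K₂O: 0.1·a + 0.1·b = 1.9
P₂O₅: 0.38·a + 0.09·b = 2.8
Eliminate a: (row1) − 0.1/0.38·(row2) → 0.0763158·b = 1.16316, so b = 15.2414.
Back-substitute: a = (1.9 − 0.1·15.2414) / 0.1 = 3.75862.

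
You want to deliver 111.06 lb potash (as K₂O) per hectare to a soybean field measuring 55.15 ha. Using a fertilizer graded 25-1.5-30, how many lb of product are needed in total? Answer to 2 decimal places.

Product per hectare = 111.06 / 30% = 370.2 lb.
Total product = 370.2 × 55.15 = 20416.53 lb.

20416.53 lb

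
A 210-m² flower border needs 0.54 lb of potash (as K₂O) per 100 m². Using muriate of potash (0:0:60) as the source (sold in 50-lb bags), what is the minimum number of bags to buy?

Product per 100 m² = 0.54 / 60% = 0.9 lb.
Total product = 0.9 × 210 / 100 = 1.89 lb.
Bags = ⌈1.89 / 50⌉ = 1.

1 bags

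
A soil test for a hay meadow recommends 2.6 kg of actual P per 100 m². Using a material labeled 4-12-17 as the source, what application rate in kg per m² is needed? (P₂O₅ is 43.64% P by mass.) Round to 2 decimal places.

As P₂O₅: 2.6 / 0.4364 = 5.95784 kg per 100 m².
Product per 100 m² = 5.95784 / 12% = 49.6486 kg.
Convert to per m²: 49.6486 × 0.01 = 0.496486 kg.

0.50 kg of product per sq m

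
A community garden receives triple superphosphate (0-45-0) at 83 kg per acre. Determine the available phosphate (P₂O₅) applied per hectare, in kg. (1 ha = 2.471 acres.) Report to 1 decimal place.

P₂O₅ per acre = 83 × 45% = 37.35 kg.
Convert to per hectare: 37.35 × 2.471 = 92.2919 kg.

92.3 kg P₂O₅ per hectare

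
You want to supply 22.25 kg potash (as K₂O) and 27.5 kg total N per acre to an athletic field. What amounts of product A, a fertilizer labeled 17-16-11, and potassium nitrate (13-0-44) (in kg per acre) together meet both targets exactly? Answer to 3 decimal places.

152.190 kg product A, 12.521 kg potassium nitrate

Let a = kg of product A, b = kg of potassium nitrate (per acre).
K₂O: 0.11·a + 0.44·b = 22.25
N: 0.17·a + 0.13·b = 27.5
Eliminate b: (row1) − 0.44/0.13·(row2) → -0.465385·a = -70.8269, so a = 152.1901.
Then b = (27.5 − 0.17·152.1901) / 0.13 = 12.5207.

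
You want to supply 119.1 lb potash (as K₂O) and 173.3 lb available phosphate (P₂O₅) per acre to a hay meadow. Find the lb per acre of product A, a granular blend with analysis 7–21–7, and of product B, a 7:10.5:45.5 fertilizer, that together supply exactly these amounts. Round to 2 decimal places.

With a, b = lb per acre of product A and product B:
K₂O: 0.07·a + 0.455·b = 119.1
P₂O₅: 0.21·a + 0.105·b = 173.3
From row1: a = (119.1 − 0.455·b) / 0.07.
Into row2: 0.21·(119.1 − 0.455·b)/0.07 + 0.105·b = 173.3 → b = 146.032, a = 752.222.

752.22 lb product A, 146.03 lb product B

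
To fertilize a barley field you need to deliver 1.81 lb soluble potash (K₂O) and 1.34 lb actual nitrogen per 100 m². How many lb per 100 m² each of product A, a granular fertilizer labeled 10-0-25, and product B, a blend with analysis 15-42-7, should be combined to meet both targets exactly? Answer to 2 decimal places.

5.83 lb product A, 5.05 lb product B

Let a = lb of product A, b = lb of product B (per 100 m²).
K₂O: 0.25·a + 0.07·b = 1.81
N: 0.1·a + 0.15·b = 1.34
From row1: a = (1.81 − 0.07·b) / 0.25.
Into row2: 0.1·(1.81 − 0.07·b)/0.25 + 0.15·b = 1.34 → b = 5.04918, a = 5.82623.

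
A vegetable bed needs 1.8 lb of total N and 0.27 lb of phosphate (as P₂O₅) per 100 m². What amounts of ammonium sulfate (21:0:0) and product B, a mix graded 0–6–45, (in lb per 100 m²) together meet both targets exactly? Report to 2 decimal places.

8.57 lb ammonium sulfate, 4.50 lb product B

With a, b = lb per 100 m² of ammonium sulfate and product B:
N: 0.21·a + 0·b = 1.8
P₂O₅: 0·a + 0.06·b = 0.27
Solving simultaneously: a = 8.57143, b = 4.5.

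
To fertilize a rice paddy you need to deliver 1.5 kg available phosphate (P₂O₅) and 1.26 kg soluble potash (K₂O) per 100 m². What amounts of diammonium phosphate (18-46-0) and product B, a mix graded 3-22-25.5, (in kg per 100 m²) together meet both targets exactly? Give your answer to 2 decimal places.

0.90 kg diammonium phosphate, 4.94 kg product B

Let a = kg of diammonium phosphate, b = kg of product B (per 100 m²).
P₂O₅: 0.46·a + 0.22·b = 1.5
K₂O: 0·a + 0.255·b = 1.26
Solving simultaneously: a = 0.897698, b = 4.94118.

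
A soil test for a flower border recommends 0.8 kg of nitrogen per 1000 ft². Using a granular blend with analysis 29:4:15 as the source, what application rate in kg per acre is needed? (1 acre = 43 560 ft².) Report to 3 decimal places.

120.166 kg of product per acre

Product per 1000 ft² = 0.8 / 29% = 2.75862 kg.
Convert to per acre: 2.75862 × 43.56 = 120.1655 kg.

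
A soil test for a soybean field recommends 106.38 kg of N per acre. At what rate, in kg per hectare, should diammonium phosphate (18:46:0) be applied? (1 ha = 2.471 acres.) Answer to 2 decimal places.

Product per acre = 106.38 / 18% = 591 kg.
Convert to per hectare: 591 × 2.471 = 1460.361 kg.

1460.36 kg of product per hectare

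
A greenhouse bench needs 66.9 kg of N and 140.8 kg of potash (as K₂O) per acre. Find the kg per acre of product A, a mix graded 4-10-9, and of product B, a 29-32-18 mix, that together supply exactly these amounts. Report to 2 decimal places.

With a, b = kg per acre of product A and product B:
N: 0.04·a + 0.29·b = 66.9
K₂O: 0.09·a + 0.18·b = 140.8
Eliminate b: (row1) − 0.29/0.18·(row2) → -0.105·a = -159.944, so a = 1523.2804.
Then b = (140.8 − 0.09·1523.2804) / 0.18 = 20.582.

1523.28 kg product A, 20.58 kg product B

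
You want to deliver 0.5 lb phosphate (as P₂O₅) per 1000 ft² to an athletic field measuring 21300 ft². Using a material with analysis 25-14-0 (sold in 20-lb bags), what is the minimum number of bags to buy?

Product per 1000 ft² = 0.5 / 14% = 3.57143 lb.
Total product = 3.57143 × 21300 / 1000 = 76.0714 lb.
Bags = ⌈76.0714 / 20⌉ = 4.

4 bags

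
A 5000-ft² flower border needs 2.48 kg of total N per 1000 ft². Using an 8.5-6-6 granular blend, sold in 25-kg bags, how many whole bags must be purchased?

Product per 1000 ft² = 2.48 / 8.5% = 29.1765 kg.
Total product = 29.1765 × 5000 / 1000 = 145.882 kg.
Bags = ⌈145.882 / 25⌉ = 6.

6 bags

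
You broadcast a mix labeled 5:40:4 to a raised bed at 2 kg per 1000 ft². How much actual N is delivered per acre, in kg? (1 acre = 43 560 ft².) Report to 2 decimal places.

4.36 kg N per acre

nitrogen per 1000 ft² = 2 × 5% = 0.1 kg.
Convert to per acre: 0.1 × 43.56 = 4.356 kg.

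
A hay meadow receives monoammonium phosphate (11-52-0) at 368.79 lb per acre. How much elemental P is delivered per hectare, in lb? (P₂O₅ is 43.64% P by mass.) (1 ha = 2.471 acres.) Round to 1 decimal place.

P₂O₅ per acre = 368.79 × 52% = 191.771 lb.
Elemental P = 191.771 × 0.4364 = 83.6888 lb per acre.
Convert to per hectare: 83.6888 × 2.471 = 206.795 lb.

206.8 lb P per hectare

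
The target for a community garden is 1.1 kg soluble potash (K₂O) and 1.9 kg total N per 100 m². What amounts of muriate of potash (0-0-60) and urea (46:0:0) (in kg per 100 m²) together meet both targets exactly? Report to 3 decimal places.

Let a = kg of muriate of potash, b = kg of urea (per 100 m²).
K₂O: 0.6·a + 0·b = 1.1
N: 0·a + 0.46·b = 1.9
Solving simultaneously: a = 1.83333, b = 4.13043.

1.833 kg muriate of potash, 4.130 kg urea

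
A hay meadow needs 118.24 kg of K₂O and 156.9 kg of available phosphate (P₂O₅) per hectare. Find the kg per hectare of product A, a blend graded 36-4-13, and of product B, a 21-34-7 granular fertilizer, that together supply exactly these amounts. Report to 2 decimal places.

With a, b = kg per hectare of product A and product B:
K₂O: 0.13·a + 0.07·b = 118.24
P₂O₅: 0.04·a + 0.34·b = 156.9
Solving simultaneously: a = 705.763, b = 378.4396.

705.76 kg product A, 378.44 kg product B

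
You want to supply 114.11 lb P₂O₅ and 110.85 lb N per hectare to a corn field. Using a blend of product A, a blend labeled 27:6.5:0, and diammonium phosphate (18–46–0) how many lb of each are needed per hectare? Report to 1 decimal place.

Let a = lb of product A, b = lb of diammonium phosphate (per hectare).
P₂O₅: 0.065·a + 0.46·b = 114.11
N: 0.27·a + 0.18·b = 110.85
Solving simultaneously: a = 270.677, b = 209.817.

270.7 lb product A, 209.8 lb diammonium phosphate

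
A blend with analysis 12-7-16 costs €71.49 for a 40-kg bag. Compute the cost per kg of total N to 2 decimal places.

€14.89 per kg N

N in bag = 40 × 12% = 4.8 kg.
Cost per kg N = €71.49 / 4.8 = €14.8937.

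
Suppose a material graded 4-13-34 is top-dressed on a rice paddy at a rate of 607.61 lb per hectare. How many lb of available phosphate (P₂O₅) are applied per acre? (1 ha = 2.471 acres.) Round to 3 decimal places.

P₂O₅ per hectare = 607.61 × 13% = 78.9893 lb.
Convert to per acre: 78.9893 × 0.404694 = 31.9665 lb.

31.967 lb P₂O₅ per acre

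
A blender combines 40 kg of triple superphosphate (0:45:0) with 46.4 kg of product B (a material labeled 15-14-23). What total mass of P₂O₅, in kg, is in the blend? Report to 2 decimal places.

P₂O₅ mass = 45%×40 + 14%×46.4 = 24.496 kg.

24.50 kg P₂O₅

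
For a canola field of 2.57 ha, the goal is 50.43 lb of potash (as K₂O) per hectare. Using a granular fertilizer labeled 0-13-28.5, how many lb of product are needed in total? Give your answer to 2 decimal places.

454.75 lb

Product per hectare = 50.43 / 28.5% = 176.947 lb.
Total product = 176.947 × 2.57 = 454.7547 lb.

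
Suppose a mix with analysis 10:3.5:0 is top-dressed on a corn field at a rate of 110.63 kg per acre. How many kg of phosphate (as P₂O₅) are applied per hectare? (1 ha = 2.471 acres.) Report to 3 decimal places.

9.568 kg P₂O₅ per hectare

P₂O₅ per acre = 110.63 × 3.5% = 3.87205 kg.
Convert to per hectare: 3.87205 × 2.471 = 9.56784 kg.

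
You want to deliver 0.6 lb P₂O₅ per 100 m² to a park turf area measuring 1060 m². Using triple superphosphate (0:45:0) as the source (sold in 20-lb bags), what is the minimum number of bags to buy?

1 bags

Product per 100 m² = 0.6 / 45% = 1.33333 lb.
Total product = 1.33333 × 1060 / 100 = 14.1333 lb.
Bags = ⌈14.1333 / 20⌉ = 1.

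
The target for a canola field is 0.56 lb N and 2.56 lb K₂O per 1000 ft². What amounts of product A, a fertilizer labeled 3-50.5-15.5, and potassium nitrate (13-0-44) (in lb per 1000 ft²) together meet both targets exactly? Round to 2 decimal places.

12.43 lb product A, 1.44 lb potassium nitrate

With a, b = lb per 1000 ft² of product A and potassium nitrate:
N: 0.03·a + 0.13·b = 0.56
K₂O: 0.155·a + 0.44·b = 2.56
Eliminate a: (row1) − 0.03/0.155·(row2) → 0.0448387·b = 0.0645161, so b = 1.43885.
Back-substitute: a = (0.56 − 0.13·1.43885) / 0.03 = 12.4317.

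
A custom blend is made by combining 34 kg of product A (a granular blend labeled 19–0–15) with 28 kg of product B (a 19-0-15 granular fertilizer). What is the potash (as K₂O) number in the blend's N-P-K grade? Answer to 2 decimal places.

15.00% K₂O

Total mass = 34 + 28 = 62 kg.
K₂O mass = 15%×34 + 15%×28 = 9.3 kg.
% K₂O = 9.3 / 62 = 15%.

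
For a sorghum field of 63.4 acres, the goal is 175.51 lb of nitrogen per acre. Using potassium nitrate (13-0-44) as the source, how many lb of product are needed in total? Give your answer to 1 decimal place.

85594.9 lb

Product per acre = 175.51 / 13% = 1350.08 lb.
Total product = 1350.08 × 63.4 = 85594.88 lb.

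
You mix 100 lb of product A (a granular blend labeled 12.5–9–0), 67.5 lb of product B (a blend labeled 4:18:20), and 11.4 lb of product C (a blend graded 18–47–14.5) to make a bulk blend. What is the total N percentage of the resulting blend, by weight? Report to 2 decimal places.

Total mass = 100 + 67.5 + 11.4 = 178.9 lb.
N mass = 12.5%×100 + 4%×67.5 + 18%×11.4 = 17.252 lb.
% N = 17.252 / 178.9 = 9.64338%.

9.64% N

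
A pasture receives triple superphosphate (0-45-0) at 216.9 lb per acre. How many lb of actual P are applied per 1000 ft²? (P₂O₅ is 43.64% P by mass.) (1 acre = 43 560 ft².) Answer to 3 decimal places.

P₂O₅ per acre = 216.9 × 45% = 97.605 lb.
Elemental P = 97.605 × 0.4364 = 42.5948 lb per acre.
Convert to per 1000 ft²: 42.5948 × 0.0229568 = 0.977843 lb.

0.978 lb P per thousand sq ft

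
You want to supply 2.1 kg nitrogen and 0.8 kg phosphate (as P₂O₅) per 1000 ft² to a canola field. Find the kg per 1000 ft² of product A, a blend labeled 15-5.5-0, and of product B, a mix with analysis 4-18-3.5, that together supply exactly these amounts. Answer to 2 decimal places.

13.95 kg product A, 0.18 kg product B

Let a = kg of product A, b = kg of product B (per 1000 ft²).
N: 0.15·a + 0.04·b = 2.1
P₂O₅: 0.055·a + 0.18·b = 0.8
Eliminate a: (row1) − 0.15/0.055·(row2) → -0.450909·b = -0.0818182, so b = 0.181452.
Back-substitute: a = (2.1 − 0.04·0.181452) / 0.15 = 13.9516.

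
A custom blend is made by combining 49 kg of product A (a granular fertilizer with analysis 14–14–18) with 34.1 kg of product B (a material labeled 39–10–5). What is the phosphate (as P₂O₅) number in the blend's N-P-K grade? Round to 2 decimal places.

12.36% P₂O₅

Total mass = 49 + 34.1 = 83.1 kg.
P₂O₅ mass = 14%×49 + 10%×34.1 = 10.27 kg.
% P₂O₅ = 10.27 / 83.1 = 12.3586%.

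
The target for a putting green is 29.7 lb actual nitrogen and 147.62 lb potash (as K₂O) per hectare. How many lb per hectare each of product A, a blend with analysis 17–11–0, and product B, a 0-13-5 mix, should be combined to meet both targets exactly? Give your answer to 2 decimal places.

174.71 lb product A, 2952.40 lb product B

With a, b = lb per hectare of product A and product B:
N: 0.17·a + 0·b = 29.7
K₂O: 0·a + 0.05·b = 147.62
Solving simultaneously: a = 174.706, b = 2952.4.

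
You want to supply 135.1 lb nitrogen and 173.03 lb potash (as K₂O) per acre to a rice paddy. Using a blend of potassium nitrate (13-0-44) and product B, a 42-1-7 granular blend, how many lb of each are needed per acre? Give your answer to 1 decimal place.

With a, b = lb per acre of potassium nitrate and product B:
N: 0.13·a + 0.42·b = 135.1
K₂O: 0.44·a + 0.07·b = 173.03
From row1: a = (135.1 − 0.42·b) / 0.13.
Into row2: 0.44·(135.1 − 0.42·b)/0.13 + 0.07·b = 173.03 → b = 210.302, a = 359.793.

359.8 lb potassium nitrate, 210.3 lb product B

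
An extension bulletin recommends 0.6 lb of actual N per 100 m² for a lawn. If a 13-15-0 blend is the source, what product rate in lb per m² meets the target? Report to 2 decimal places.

Product per 100 m² = 0.6 / 13% = 4.61538 lb.
Convert to per m²: 4.61538 × 0.01 = 0.0461538 lb.

0.05 lb of product per sq m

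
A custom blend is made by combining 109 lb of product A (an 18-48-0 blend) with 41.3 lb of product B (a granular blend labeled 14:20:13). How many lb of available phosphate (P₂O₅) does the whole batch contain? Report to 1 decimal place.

P₂O₅ mass = 48%×109 + 20%×41.3 = 60.58 lb.

60.6 lb P₂O₅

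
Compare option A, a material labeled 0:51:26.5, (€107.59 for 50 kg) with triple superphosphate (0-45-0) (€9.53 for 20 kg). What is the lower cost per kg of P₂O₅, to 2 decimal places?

option A: P₂O₅ per bag = 50 × 51% = 25.5 kg; cost = 107.59 / 25.5 = €4.2192/kg P₂O₅.
triple superphosphate: P₂O₅ per bag = 20 × 45% = 9 kg; cost = 9.53 / 9 = €1.0589/kg P₂O₅.
triple superphosphate is cheaper.

€1.06 per kg P₂O₅ (triple superphosphate)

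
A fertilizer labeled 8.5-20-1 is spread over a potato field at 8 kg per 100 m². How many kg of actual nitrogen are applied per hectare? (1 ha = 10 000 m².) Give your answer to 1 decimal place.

nitrogen per 100 m² = 8 × 8.5% = 0.68 kg.
Convert to per hectare: 0.68 × 100 = 68 kg.

68.0 kg N per hectare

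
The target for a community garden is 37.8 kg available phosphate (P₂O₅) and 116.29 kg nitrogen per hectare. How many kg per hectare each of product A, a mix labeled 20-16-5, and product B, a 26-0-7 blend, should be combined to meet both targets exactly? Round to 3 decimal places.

236.250 kg product A, 265.538 kg product B

With a, b = kg per hectare of product A and product B:
P₂O₅: 0.16·a + 0·b = 37.8
N: 0.2·a + 0.26·b = 116.29
From row1: a = (37.8 − 0·b) / 0.16.
Into row2: 0.2·(37.8 − 0·b)/0.16 + 0.26·b = 116.29 → b = 265.53846, a = 236.25.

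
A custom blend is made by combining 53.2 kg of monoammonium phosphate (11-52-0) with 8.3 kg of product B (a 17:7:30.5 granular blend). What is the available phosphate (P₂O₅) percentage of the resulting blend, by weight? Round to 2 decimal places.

Total mass = 53.2 + 8.3 = 61.5 kg.
P₂O₅ mass = 52%×53.2 + 7%×8.3 = 28.245 kg.
% P₂O₅ = 28.245 / 61.5 = 45.9268%.

45.93% P₂O₅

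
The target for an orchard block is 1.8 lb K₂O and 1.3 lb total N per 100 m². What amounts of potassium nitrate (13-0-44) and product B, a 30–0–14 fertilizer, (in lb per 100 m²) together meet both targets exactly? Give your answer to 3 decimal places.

3.146 lb potassium nitrate, 2.970 lb product B

Let a = lb of potassium nitrate, b = lb of product B (per 100 m²).
K₂O: 0.44·a + 0.14·b = 1.8
N: 0.13·a + 0.3·b = 1.3
Solving simultaneously: a = 3.14587, b = 2.97012.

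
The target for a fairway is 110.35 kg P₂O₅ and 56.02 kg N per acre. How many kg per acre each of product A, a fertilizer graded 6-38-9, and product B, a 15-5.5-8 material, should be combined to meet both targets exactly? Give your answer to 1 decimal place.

250.9 kg product A, 273.1 kg product B

Per-acre balance (a = product A, b = product B):
P₂O₅: 0.38·a + 0.055·b = 110.35
N: 0.06·a + 0.15·b = 56.02
Eliminate a: (row1) − 0.38/0.06·(row2) → -0.895·b = -244.443, so b = 273.121.
Back-substitute: a = (110.35 − 0.055·273.121) / 0.38 = 250.864.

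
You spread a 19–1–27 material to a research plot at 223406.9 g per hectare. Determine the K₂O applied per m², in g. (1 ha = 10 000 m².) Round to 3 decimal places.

K₂O per hectare = 223406.9 × 27% = 60319.9 g.
Convert to per m²: 60319.9 × 0.0001 = 6.03199 g.

6.032 g K₂O per sq m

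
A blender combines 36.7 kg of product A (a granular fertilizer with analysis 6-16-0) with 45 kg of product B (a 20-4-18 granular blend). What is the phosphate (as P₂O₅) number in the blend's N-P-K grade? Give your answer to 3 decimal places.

9.390% P₂O₅

Total mass = 36.7 + 45 = 81.7 kg.
P₂O₅ mass = 16%×36.7 + 4%×45 = 7.672 kg.
% P₂O₅ = 7.672 / 81.7 = 9.39045%.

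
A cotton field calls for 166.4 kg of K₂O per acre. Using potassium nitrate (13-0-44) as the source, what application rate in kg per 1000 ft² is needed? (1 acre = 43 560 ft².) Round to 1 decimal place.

Product per acre = 166.4 / 44% = 378.182 kg.
Convert to per 1000 ft²: 378.182 × 0.0229568 = 8.68186 kg.

8.7 kg of product per thousand sq ft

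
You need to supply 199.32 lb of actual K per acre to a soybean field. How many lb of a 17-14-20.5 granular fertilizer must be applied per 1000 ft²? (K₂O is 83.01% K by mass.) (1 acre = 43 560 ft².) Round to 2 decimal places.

As K₂O: 199.32 / 0.8301 = 240.116 lb per acre.
Product per acre = 240.116 / 20.5% = 1171.3 lb.
Convert to per 1000 ft²: 1171.3 × 0.0229568 = 26.8893 lb.

26.89 lb of product per thousand sq ft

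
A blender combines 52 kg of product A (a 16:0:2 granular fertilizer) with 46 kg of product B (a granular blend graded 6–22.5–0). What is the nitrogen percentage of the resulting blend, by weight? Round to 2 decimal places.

11.31% N

Total mass = 52 + 46 = 98 kg.
N mass = 16%×52 + 6%×46 = 11.08 kg.
% N = 11.08 / 98 = 11.3061%.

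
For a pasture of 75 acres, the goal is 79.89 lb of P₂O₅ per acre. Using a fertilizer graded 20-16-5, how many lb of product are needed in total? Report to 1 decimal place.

Product per acre = 79.89 / 16% = 499.312 lb.
Total product = 499.312 × 75 = 37448.44 lb.

37448.4 lb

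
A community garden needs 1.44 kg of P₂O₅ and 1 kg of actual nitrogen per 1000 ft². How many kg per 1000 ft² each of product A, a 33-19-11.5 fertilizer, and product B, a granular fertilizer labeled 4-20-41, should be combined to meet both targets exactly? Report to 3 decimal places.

2.438 kg product A, 4.884 kg product B

Let a = kg of product A, b = kg of product B (per 1000 ft²).
P₂O₅: 0.19·a + 0.2·b = 1.44
N: 0.33·a + 0.04·b = 1
Eliminate b: (row1) − 0.2/0.04·(row2) → -1.46·a = -3.56, so a = 2.43836.
Then b = (1 − 0.33·2.43836) / 0.04 = 4.88356.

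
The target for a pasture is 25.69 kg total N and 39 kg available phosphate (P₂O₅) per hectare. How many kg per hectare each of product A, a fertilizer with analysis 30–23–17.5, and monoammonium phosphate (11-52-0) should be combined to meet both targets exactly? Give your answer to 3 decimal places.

69.386 kg product A, 44.310 kg monoammonium phosphate

Per-hectare balance (a = product A, b = monoammonium phosphate):
N: 0.3·a + 0.11·b = 25.69
P₂O₅: 0.23·a + 0.52·b = 39
Eliminate b: (row1) − 0.11/0.52·(row2) → 0.251346·a = 17.44, so a = 69.3864.
Then b = (39 − 0.23·69.3864) / 0.52 = 44.3099.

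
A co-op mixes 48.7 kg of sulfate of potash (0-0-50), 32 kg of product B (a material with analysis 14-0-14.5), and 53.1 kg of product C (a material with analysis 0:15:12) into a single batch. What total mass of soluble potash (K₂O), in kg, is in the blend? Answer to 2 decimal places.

35.36 kg K₂O

K₂O mass = 50%×48.7 + 14.5%×32 + 12%×53.1 = 35.362 kg.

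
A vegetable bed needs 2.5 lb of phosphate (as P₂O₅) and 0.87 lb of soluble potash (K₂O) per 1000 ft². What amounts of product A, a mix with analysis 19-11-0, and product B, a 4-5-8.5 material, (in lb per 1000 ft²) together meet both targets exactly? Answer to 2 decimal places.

Per-1000 ft² balance (a = product A, b = product B):
P₂O₅: 0.11·a + 0.05·b = 2.5
K₂O: 0·a + 0.085·b = 0.87
Solving simultaneously: a = 18.0749, b = 10.2353.

18.07 lb product A, 10.24 lb product B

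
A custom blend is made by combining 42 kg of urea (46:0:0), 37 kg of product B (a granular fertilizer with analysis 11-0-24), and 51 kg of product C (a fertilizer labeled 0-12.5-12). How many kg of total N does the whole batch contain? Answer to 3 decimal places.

N mass = 46%×42 + 11%×37 + 0%×51 = 23.39 kg.

23.390 kg N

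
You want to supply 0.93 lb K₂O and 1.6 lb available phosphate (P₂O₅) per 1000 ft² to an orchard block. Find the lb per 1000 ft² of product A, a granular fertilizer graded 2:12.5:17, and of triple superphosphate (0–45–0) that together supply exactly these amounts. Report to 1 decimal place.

Let a = lb of product A, b = lb of triple superphosphate (per 1000 ft²).
K₂O: 0.17·a + 0·b = 0.93
P₂O₅: 0.125·a + 0.45·b = 1.6
Solving simultaneously: a = 5.47059, b = 2.03595.

5.5 lb product A, 2.0 lb triple superphosphate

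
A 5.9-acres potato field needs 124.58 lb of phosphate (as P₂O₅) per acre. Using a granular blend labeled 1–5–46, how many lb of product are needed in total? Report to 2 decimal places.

Product per acre = 124.58 / 5% = 2491.6 lb.
Total product = 2491.6 × 5.9 = 14700.44 lb.

14700.44 lb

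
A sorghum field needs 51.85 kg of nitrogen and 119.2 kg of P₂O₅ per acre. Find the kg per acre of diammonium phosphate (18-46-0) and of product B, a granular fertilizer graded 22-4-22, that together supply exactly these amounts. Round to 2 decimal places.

256.91 kg diammonium phosphate, 25.48 kg product B

Per-acre balance (a = diammonium phosphate, b = product B):
N: 0.18·a + 0.22·b = 51.85
P₂O₅: 0.46·a + 0.04·b = 119.2
From row1: a = (51.85 − 0.22·b) / 0.18.
Into row2: 0.46·(51.85 − 0.22·b)/0.18 + 0.04·b = 119.2 → b = 25.4787, a = 256.9149.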